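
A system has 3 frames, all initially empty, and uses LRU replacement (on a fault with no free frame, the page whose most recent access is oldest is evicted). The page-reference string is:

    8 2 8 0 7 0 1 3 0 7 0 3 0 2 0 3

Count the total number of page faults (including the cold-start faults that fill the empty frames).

8

8 -> fault, frames (8)
2 -> fault, frames (8 2)
8 -> hit
0 -> fault, frames (2 8 0)
7 -> fault, evict 2, frames (8 0 7)
0 -> hit
1 -> fault, evict 8, frames (7 0 1)
3 -> fault, evict 7, frames (0 1 3)
0 -> hit
7 -> fault, evict 1, frames (3 0 7)
0 -> hit
3 -> hit
0 -> hit
2 -> fault, evict 7, frames (3 0 2)
0 -> hit
3 -> hit
Page faults: 8.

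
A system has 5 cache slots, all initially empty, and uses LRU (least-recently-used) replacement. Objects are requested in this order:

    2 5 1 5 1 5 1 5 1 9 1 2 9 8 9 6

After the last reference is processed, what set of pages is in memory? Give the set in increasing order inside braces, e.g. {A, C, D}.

{1, 2, 6, 8, 9}

2 → miss, frames (2)
5 → miss, frames (2 5)
1 → miss, frames (2 5 1)
5 → hit
1 → hit
5 → hit
1 → hit
5 → hit
1 → hit
9 → miss, frames (2 5 1 9)
1 → hit
2 → hit
9 → hit
8 → miss, frames (5 1 2 9 8)
9 → hit
6 → miss, evict 5, frames (1 2 8 9 6)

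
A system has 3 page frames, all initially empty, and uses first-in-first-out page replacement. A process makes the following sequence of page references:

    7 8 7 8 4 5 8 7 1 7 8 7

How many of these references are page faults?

7 -> fault, frames (7)
8 -> fault, frames (7 8)
7 -> hit
8 -> hit
4 -> fault, frames (7 8 4)
5 -> fault, evict 7, frames (8 4 5)
8 -> hit
7 -> fault, evict 8, frames (4 5 7)
1 -> fault, evict 4, frames (5 7 1)
7 -> hit
8 -> fault, evict 5, frames (7 1 8)
7 -> hit
Page faults: 7.

7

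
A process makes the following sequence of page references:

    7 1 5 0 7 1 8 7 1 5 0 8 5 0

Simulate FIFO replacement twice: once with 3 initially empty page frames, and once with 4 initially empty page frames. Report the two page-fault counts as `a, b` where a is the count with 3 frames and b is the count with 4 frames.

3 frames: F F F F F F F . . F F . . . → 9 faults.
4 frames: F F F F . . F F F F F F . . → 10 faults.
10 > 9: adding a frame increased faults — Belady's anomaly.

9, 10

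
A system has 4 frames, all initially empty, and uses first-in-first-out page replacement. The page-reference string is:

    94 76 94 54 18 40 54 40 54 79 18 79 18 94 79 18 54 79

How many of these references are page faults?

94 → miss, frames {94}
76 → miss, frames {94,76}
94 → hit
54 → miss, frames {94,76,54}
18 → miss, frames {94,76,54,18}
40 → miss, evict 94, frames {76,54,18,40}
54 → hit
40 → hit
54 → hit
79 → miss, evict 76, frames {54,18,40,79}
18 → hit
79 → hit
18 → hit
94 → miss, evict 54, frames {18,40,79,94}
79 → hit
18 → hit
54 → miss, evict 18, frames {40,79,94,54}
79 → hit
Page faults: 8.

8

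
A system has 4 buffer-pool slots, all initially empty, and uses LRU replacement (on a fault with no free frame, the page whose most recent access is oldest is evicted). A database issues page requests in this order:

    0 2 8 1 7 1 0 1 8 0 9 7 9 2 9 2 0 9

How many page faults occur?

0: miss, frames [0]
2: miss, frames [0, 2]
8: miss, frames [0, 2, 8]
1: miss, frames [0, 2, 8, 1]
7: miss, evict 0, frames [2, 8, 1, 7]
1: hit
0: miss, evict 2, frames [8, 7, 1, 0]
1: hit
8: hit
0: hit
9: miss, evict 7, frames [1, 8, 0, 9]
7: miss, evict 1, frames [8, 0, 9, 7]
9: hit
2: miss, evict 8, frames [0, 7, 9, 2]
9: hit
2: hit
0: hit
9: hit
Page faults: 9.

9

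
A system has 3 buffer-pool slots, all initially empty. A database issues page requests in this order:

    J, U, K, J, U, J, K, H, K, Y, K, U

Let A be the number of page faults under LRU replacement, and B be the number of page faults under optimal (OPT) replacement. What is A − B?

Under LRU: F F F . . . . F . F . F → 6 faults.
Under OPT: F F F . . . . F . F . . → 5 faults.
A − B = 6 − 5 = 1.

1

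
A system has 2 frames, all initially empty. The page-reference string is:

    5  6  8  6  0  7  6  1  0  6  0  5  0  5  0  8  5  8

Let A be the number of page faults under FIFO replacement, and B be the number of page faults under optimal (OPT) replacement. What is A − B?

Under FIFO: F F F . F F F F F F . F F . . F F . → 13 faults.
Under OPT: F F F . F F . F F . . F . . . F . . → 9 faults.
A − B = 13 − 9 = 4.

4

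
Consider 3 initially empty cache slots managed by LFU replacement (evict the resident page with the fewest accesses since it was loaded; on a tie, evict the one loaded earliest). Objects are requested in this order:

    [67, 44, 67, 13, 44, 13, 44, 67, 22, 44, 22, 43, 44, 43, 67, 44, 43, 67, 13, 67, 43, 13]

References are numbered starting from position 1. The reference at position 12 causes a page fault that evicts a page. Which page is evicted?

22

pos 1: 67 -> fault, frames [67]
pos 2: 44 -> fault, frames [67, 44]
pos 3: 67 -> hit
pos 4: 13 -> fault, frames [67, 44, 13]
pos 5: 44 -> hit
pos 6: 13 -> hit
pos 7: 44 -> hit
pos 8: 67 -> hit
pos 9: 22 -> fault, evict 13, frames [67, 44, 22]
pos 10: 44 -> hit
pos 11: 22 -> hit
pos 12: 43 -> fault, evict 22, frames [67, 44, 43]
At position 12, page 22 is evicted.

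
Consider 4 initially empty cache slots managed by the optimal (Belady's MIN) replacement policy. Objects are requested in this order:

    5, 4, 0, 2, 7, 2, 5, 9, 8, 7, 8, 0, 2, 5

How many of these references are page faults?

5: fault, frames {5}
4: fault, frames {5,4}
0: fault, frames {5,4,0}
2: fault, frames {5,4,0,2}
7: fault, evict 4, frames {5,0,2,7}
2: hit
5: hit
9: fault, evict 5, frames {0,2,7,9}
8: fault, evict 9, frames {0,2,7,8}
7: hit
8: hit
0: hit
2: hit
5: fault, evict 8, frames {0,2,7,5}
Page faults: 8.

8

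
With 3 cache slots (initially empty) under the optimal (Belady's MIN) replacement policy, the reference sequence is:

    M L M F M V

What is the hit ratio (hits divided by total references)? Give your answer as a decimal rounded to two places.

M: fault, frames {M}
L: fault, frames {M,L}
M: hit
F: fault, frames {M,L,F}
M: hit
V: fault, evict F, frames {M,L,V}
Hits: 2 of 6 references → 2/6 = 0.3333.

0.33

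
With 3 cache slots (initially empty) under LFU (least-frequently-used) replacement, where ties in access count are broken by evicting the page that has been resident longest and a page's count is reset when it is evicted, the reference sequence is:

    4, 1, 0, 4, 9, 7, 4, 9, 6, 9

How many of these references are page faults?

6

4 → miss, frames {4}
1 → miss, frames {4,1}
0 → miss, frames {4,1,0}
4 → hit
9 → miss, evict 1, frames {4,0,9}
7 → miss, evict 0, frames {4,9,7}
4 → hit
9 → hit
6 → miss, evict 7, frames {4,9,6}
9 → hit
Page faults: 6.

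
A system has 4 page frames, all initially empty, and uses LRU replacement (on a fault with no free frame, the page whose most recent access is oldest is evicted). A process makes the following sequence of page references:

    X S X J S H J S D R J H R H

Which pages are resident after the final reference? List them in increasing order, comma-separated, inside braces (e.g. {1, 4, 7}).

X → fault, frames {X}
S → fault, frames {X,S}
X → hit
J → fault, frames {S,X,J}
S → hit
H → fault, frames {X,J,S,H}
J → hit
S → hit
D → fault, evict X, frames {H,J,S,D}
R → fault, evict H, frames {J,S,D,R}
J → hit
H → fault, evict S, frames {D,R,J,H}
R → hit
H → hit

{D, H, J, R}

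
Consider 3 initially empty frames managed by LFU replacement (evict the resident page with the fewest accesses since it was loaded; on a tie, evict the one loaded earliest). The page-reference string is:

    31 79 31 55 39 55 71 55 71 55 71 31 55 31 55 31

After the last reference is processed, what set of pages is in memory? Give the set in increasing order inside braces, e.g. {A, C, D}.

31 → miss, frames {31}
79 → miss, frames {31,79}
31 → hit
55 → miss, frames {31,79,55}
39 → miss, evict 79, frames {31,55,39}
55 → hit
71 → miss, evict 39, frames {31,55,71}
55 → hit
71 → hit
55 → hit
71 → hit
31 → hit
55 → hit
31 → hit
55 → hit
31 → hit

{31, 55, 71}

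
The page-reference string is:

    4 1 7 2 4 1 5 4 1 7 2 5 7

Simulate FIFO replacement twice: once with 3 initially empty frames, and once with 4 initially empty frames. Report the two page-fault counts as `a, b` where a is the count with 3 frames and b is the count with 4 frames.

9, 10

3 frames: F F F F F F F . . F F . . → 9 faults.
4 frames: F F F F . . F F F F F F . → 10 faults.
10 > 9: adding a frame increased faults — Belady's anomaly.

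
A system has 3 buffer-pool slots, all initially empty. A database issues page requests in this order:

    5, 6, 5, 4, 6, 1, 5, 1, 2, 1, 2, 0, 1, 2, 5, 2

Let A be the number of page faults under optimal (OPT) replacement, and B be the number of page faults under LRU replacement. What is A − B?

-1

Under OPT: F F . F . F . . F . . F . . F . → 7 faults.
Under LRU: F F . F . F F . F . . F . . F . → 8 faults.
A − B = 7 − 8 = -1.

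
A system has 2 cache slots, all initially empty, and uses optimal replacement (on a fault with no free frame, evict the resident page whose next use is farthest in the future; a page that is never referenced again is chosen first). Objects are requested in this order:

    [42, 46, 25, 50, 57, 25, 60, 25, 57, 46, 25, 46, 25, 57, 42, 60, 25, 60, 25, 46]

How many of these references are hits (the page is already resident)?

42: fault, frames [42]
46: fault, frames [42, 46]
25: fault, evict 42, frames [46, 25]
50: fault, evict 46, frames [25, 50]
57: fault, evict 50, frames [25, 57]
25: hit
60: fault, evict 57, frames [25, 60]
25: hit
57: fault, evict 60, frames [25, 57]
46: fault, evict 57, frames [25, 46]
25: hit
46: hit
25: hit
57: fault, evict 46, frames [25, 57]
42: fault, evict 57, frames [25, 42]
60: fault, evict 42, frames [25, 60]
25: hit
60: hit
25: hit
46: fault, evict 60, frames [25, 46]
Hits: 8.

8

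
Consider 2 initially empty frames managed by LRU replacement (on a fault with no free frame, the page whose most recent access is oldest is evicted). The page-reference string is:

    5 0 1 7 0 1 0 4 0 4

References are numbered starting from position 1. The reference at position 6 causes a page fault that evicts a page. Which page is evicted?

7

pos 1: 5 -> miss, frames {5}
pos 2: 0 -> miss, frames {5,0}
pos 3: 1 -> miss, evict 5, frames {0,1}
pos 4: 7 -> miss, evict 0, frames {1,7}
pos 5: 0 -> miss, evict 1, frames {7,0}
pos 6: 1 -> miss, evict 7, frames {0,1}
At position 6, page 7 is evicted.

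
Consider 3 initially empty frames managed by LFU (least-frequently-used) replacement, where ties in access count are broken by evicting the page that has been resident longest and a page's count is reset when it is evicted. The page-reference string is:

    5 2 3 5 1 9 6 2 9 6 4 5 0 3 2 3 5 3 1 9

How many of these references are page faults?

5 → miss, frames {5}
2 → miss, frames {5,2}
3 → miss, frames {5,2,3}
5 → hit
1 → miss, evict 2, frames {5,3,1}
9 → miss, evict 3, frames {5,1,9}
6 → miss, evict 1, frames {5,9,6}
2 → miss, evict 9, frames {5,6,2}
9 → miss, evict 6, frames {5,2,9}
6 → miss, evict 2, frames {5,9,6}
4 → miss, evict 9, frames {5,6,4}
5 → hit
0 → miss, evict 6, frames {5,4,0}
3 → miss, evict 4, frames {5,0,3}
2 → miss, evict 0, frames {5,3,2}
3 → hit
5 → hit
3 → hit
1 → miss, evict 2, frames {5,3,1}
9 → miss, evict 1, frames {5,3,9}
Page faults: 15.

15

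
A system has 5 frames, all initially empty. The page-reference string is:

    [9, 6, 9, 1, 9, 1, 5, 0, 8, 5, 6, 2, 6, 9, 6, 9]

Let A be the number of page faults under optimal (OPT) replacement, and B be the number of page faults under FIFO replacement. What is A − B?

-2

Under OPT: F F . F . . F F F . . F . . . . → 7 faults.
Under FIFO: F F . F . . F F F . . F F F . . → 9 faults.
A − B = 7 − 9 = -2.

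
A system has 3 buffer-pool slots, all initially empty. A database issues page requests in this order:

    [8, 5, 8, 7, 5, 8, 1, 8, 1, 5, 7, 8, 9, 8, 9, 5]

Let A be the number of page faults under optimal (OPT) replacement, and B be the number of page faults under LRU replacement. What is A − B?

-2

Under OPT: F F . F . . F . . . F . F . . . → 6 faults.
Under LRU: F F . F . . F . . . F F F . . F → 8 faults.
A − B = 6 − 8 = -2.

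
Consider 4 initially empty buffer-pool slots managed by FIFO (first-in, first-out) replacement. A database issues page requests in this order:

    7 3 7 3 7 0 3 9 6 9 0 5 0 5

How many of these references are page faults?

7: fault, frames (7)
3: fault, frames (7 3)
7: hit
3: hit
7: hit
0: fault, frames (7 3 0)
3: hit
9: fault, frames (7 3 0 9)
6: fault, evict 7, frames (3 0 9 6)
9: hit
0: hit
5: fault, evict 3, frames (0 9 6 5)
0: hit
5: hit
Page faults: 6.

6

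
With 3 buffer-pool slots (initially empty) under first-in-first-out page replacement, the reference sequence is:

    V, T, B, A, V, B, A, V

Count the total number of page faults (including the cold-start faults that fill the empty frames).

V → miss, frames (V)
T → miss, frames (V T)
B → miss, frames (V T B)
A → miss, evict V, frames (T B A)
V → miss, evict T, frames (B A V)
B → hit
A → hit
V → hit
Page faults: 5.

5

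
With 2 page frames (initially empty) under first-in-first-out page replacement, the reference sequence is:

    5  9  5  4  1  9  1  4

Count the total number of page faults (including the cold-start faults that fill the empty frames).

5 → fault, frames {5}
9 → fault, frames {5,9}
5 → hit
4 → fault, evict 5, frames {9,4}
1 → fault, evict 9, frames {4,1}
9 → fault, evict 4, frames {1,9}
1 → hit
4 → fault, evict 1, frames {9,4}
Page faults: 6.

6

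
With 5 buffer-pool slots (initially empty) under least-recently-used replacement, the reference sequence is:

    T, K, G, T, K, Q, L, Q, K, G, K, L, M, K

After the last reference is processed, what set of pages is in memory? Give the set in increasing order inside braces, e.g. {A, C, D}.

T → miss, frames (T)
K → miss, frames (T K)
G → miss, frames (T K G)
T → hit
K → hit
Q → miss, frames (G T K Q)
L → miss, frames (G T K Q L)
Q → hit
K → hit
G → hit
K → hit
L → hit
M → miss, evict T, frames (Q G K L M)
K → hit

{G, K, L, M, Q}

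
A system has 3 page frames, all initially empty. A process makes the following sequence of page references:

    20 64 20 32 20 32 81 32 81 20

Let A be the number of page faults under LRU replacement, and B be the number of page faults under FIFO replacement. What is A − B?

-1

Under LRU: F F . F . . F . . . → 4 faults.
Under FIFO: F F . F . . F . . F → 5 faults.
A − B = 4 − 5 = -1.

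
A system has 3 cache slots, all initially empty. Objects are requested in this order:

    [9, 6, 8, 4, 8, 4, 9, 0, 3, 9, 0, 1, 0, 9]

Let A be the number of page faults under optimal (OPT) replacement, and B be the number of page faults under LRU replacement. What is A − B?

Under OPT: F F F F . . . F F . . F . . → 7 faults.
Under LRU: F F F F . . F F F . . F . . → 8 faults.
A − B = 7 − 8 = -1.

-1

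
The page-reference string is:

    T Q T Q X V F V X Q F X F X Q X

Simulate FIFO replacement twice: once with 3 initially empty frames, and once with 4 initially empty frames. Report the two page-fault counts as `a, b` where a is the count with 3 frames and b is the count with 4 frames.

3 frames: F F . . F F F . . F . F . . . . → 7 faults.
4 frames: F F . . F F F . . . . . . . . . → 5 faults.
5 < 7: adding a frame reduced faults, as is typical.

7, 5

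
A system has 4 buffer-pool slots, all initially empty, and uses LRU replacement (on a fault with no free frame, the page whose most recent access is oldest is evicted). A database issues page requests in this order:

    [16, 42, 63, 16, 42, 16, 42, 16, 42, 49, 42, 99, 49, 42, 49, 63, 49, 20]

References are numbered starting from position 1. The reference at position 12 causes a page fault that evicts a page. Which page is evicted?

63

pos 1: 16: miss, frames {16}
pos 2: 42: miss, frames {16,42}
pos 3: 63: miss, frames {16,42,63}
pos 4: 16: hit
pos 5: 42: hit
pos 6: 16: hit
pos 7: 42: hit
pos 8: 16: hit
pos 9: 42: hit
pos 10: 49: miss, frames {63,16,42,49}
pos 11: 42: hit
pos 12: 99: miss, evict 63, frames {16,49,42,99}
At position 12, page 63 is evicted.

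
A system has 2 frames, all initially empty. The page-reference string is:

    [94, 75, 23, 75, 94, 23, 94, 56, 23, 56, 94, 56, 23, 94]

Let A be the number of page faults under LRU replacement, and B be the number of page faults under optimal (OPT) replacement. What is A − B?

3

Under LRU: F F F . F F . F F . F . F F → 10 faults.
Under OPT: F F F . F . . F . . F . F . → 7 faults.
A − B = 10 − 7 = 3.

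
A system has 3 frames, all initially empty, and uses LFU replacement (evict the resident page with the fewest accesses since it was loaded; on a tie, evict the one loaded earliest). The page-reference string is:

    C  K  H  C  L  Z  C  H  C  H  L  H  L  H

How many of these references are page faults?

7

C: fault, frames [C]
K: fault, frames [C, K]
H: fault, frames [C, K, H]
C: hit
L: fault, evict K, frames [C, H, L]
Z: fault, evict H, frames [C, L, Z]
C: hit
H: fault, evict L, frames [C, Z, H]
C: hit
H: hit
L: fault, evict Z, frames [C, H, L]
H: hit
L: hit
H: hit
Page faults: 7.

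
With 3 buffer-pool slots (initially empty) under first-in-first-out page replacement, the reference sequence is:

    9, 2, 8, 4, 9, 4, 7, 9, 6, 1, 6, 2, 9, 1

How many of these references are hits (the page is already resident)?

9: fault, frames {9}
2: fault, frames {9,2}
8: fault, frames {9,2,8}
4: fault, evict 9, frames {2,8,4}
9: fault, evict 2, frames {8,4,9}
4: hit
7: fault, evict 8, frames {4,9,7}
9: hit
6: fault, evict 4, frames {9,7,6}
1: fault, evict 9, frames {7,6,1}
6: hit
2: fault, evict 7, frames {6,1,2}
9: fault, evict 6, frames {1,2,9}
1: hit
Hits: 4.

4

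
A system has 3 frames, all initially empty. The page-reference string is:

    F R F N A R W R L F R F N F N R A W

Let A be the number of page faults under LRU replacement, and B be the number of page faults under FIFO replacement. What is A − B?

-1

Under LRU: F F . F F F F . F F . . F . . . F F → 11 faults.
Under FIFO: F F . F F . F F F F . . F . . F F F → 12 faults.
A − B = 11 − 12 = -1.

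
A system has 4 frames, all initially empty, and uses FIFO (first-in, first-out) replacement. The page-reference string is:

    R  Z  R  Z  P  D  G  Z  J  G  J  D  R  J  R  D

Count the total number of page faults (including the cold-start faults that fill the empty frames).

R -> fault, frames [R]
Z -> fault, frames [R, Z]
R -> hit
Z -> hit
P -> fault, frames [R, Z, P]
D -> fault, frames [R, Z, P, D]
G -> fault, evict R, frames [Z, P, D, G]
Z -> hit
J -> fault, evict Z, frames [P, D, G, J]
G -> hit
J -> hit
D -> hit
R -> fault, evict P, frames [D, G, J, R]
J -> hit
R -> hit
D -> hit
Page faults: 7.

7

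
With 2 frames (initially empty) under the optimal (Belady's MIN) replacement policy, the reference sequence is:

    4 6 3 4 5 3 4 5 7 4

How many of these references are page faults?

6

4 → fault, frames [4]
6 → fault, frames [4, 6]
3 → fault, evict 6, frames [4, 3]
4 → hit
5 → fault, evict 4, frames [3, 5]
3 → hit
4 → fault, evict 3, frames [5, 4]
5 → hit
7 → fault, evict 5, frames [4, 7]
4 → hit
Page faults: 6.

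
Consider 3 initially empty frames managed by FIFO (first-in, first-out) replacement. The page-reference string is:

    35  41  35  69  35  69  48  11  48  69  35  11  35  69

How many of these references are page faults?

7

35: miss, frames [35]
41: miss, frames [35, 41]
35: hit
69: miss, frames [35, 41, 69]
35: hit
69: hit
48: miss, evict 35, frames [41, 69, 48]
11: miss, evict 41, frames [69, 48, 11]
48: hit
69: hit
35: miss, evict 69, frames [48, 11, 35]
11: hit
35: hit
69: miss, evict 48, frames [11, 35, 69]
Page faults: 7.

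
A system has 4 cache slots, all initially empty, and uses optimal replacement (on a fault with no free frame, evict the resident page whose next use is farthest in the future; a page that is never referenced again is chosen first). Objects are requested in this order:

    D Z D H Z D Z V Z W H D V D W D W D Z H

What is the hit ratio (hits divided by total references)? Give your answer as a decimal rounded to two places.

D → fault, frames [D]
Z → fault, frames [D, Z]
D → hit
H → fault, frames [D, Z, H]
Z → hit
D → hit
Z → hit
V → fault, frames [D, Z, H, V]
Z → hit
W → fault, evict Z, frames [D, H, V, W]
H → hit
D → hit
V → hit
D → hit
W → hit
D → hit
W → hit
D → hit
Z → fault, evict W, frames [D, H, V, Z]
H → hit
Hits: 14 of 20 references → 14/20 = 0.7000.

0.70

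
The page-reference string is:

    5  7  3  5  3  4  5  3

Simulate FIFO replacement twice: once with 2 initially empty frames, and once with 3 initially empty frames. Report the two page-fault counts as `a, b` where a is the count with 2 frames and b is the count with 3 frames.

6, 5

2 frames: F F F F . F . F → 6 faults.
3 frames: F F F . . F F . → 5 faults.
5 < 6: adding a frame reduced faults, as is typical.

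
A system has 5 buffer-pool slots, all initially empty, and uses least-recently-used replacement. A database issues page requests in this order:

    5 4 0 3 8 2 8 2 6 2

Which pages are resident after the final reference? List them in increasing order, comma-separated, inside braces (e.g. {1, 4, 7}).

{0, 2, 3, 6, 8}

5 -> miss, frames (5)
4 -> miss, frames (5 4)
0 -> miss, frames (5 4 0)
3 -> miss, frames (5 4 0 3)
8 -> miss, frames (5 4 0 3 8)
2 -> miss, evict 5, frames (4 0 3 8 2)
8 -> hit
2 -> hit
6 -> miss, evict 4, frames (0 3 8 2 6)
2 -> hit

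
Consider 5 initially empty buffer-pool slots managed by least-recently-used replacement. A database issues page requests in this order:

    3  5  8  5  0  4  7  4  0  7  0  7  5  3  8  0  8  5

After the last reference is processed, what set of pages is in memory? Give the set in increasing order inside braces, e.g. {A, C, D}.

{0, 3, 5, 7, 8}

3 → miss, frames (3)
5 → miss, frames (3 5)
8 → miss, frames (3 5 8)
5 → hit
0 → miss, frames (3 8 5 0)
4 → miss, frames (3 8 5 0 4)
7 → miss, evict 3, frames (8 5 0 4 7)
4 → hit
0 → hit
7 → hit
0 → hit
7 → hit
5 → hit
3 → miss, evict 8, frames (4 0 7 5 3)
8 → miss, evict 4, frames (0 7 5 3 8)
0 → hit
8 → hit
5 → hit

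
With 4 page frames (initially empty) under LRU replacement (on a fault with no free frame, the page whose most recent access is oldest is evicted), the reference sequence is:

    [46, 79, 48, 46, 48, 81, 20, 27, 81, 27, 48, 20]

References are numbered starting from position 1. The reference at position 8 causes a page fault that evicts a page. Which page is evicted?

pos 1: 46: miss, frames [46]
pos 2: 79: miss, frames [46, 79]
pos 3: 48: miss, frames [46, 79, 48]
pos 4: 46: hit
pos 5: 48: hit
pos 6: 81: miss, frames [79, 46, 48, 81]
pos 7: 20: miss, evict 79, frames [46, 48, 81, 20]
pos 8: 27: miss, evict 46, frames [48, 81, 20, 27]
At position 8, page 46 is evicted.

46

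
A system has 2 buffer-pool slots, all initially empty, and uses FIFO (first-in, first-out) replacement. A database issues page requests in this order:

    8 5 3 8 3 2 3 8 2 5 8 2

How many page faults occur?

8 → fault, frames (8)
5 → fault, frames (8 5)
3 → fault, evict 8, frames (5 3)
8 → fault, evict 5, frames (3 8)
3 → hit
2 → fault, evict 3, frames (8 2)
3 → fault, evict 8, frames (2 3)
8 → fault, evict 2, frames (3 8)
2 → fault, evict 3, frames (8 2)
5 → fault, evict 8, frames (2 5)
8 → fault, evict 2, frames (5 8)
2 → fault, evict 5, frames (8 2)
Page faults: 11.

11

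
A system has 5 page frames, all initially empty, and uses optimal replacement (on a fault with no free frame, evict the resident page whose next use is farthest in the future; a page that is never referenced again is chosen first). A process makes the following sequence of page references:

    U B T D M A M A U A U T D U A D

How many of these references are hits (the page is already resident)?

10

U → miss, frames {U}
B → miss, frames {U,B}
T → miss, frames {U,B,T}
D → miss, frames {U,B,T,D}
M → miss, frames {U,B,T,D,M}
A → miss, evict B, frames {U,T,D,M,A}
M → hit
A → hit
U → hit
A → hit
U → hit
T → hit
D → hit
U → hit
A → hit
D → hit
Hits: 10.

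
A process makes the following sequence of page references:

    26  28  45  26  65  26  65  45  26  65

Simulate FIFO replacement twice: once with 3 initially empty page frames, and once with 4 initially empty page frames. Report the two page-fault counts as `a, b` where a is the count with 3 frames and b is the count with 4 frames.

5, 4

3 frames: F F F . F F . . . . → 5 faults.
4 frames: F F F . F . . . . . → 4 faults.
4 < 5: adding a frame reduced faults, as is typical.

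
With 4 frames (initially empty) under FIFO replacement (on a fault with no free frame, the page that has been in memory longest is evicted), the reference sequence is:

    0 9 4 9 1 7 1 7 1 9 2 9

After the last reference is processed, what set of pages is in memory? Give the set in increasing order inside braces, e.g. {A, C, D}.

{1, 2, 7, 9}

0: fault, frames [0]
9: fault, frames [0, 9]
4: fault, frames [0, 9, 4]
9: hit
1: fault, frames [0, 9, 4, 1]
7: fault, evict 0, frames [9, 4, 1, 7]
1: hit
7: hit
1: hit
9: hit
2: fault, evict 9, frames [4, 1, 7, 2]
9: fault, evict 4, frames [1, 7, 2, 9]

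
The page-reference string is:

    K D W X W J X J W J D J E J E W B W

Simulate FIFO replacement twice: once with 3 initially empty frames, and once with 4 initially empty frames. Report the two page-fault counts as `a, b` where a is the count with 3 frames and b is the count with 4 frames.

9, 8

3 frames: F F F F . F . . . . F . F . . F F . → 9 faults.
4 frames: F F F F . F . . . . . . F . . . F F → 8 faults.
8 < 9: adding a frame reduced faults, as is typical.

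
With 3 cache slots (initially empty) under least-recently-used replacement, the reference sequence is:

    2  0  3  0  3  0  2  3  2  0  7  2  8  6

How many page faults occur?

6

2 → miss, frames [2]
0 → miss, frames [2, 0]
3 → miss, frames [2, 0, 3]
0 → hit
3 → hit
0 → hit
2 → hit
3 → hit
2 → hit
0 → hit
7 → miss, evict 3, frames [2, 0, 7]
2 → hit
8 → miss, evict 0, frames [7, 2, 8]
6 → miss, evict 7, frames [2, 8, 6]
Page faults: 6.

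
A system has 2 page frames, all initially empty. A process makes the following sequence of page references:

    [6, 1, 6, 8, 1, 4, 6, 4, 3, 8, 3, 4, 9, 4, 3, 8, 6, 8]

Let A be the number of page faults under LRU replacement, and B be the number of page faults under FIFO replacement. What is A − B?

1

Under LRU: F F . F F F F . F F . F F . F F F . → 13 faults.
Under FIFO: F F . F . F F . F F . F F . F F F . → 12 faults.
A − B = 13 − 12 = 1.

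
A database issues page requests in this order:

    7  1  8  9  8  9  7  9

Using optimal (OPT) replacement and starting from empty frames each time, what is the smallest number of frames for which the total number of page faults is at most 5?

2

f=1: 8 faults
f=2: 5 faults
f=3: 4 faults
f=4: 4 faults
Smallest f with faults ≤ 5 is 2.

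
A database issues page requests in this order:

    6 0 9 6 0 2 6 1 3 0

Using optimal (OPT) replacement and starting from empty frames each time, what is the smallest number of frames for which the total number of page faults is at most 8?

2

f=1: 10 faults
f=2: 8 faults
f=3: 6 faults
f=4: 6 faults
f=5: 6 faults
f=6: 6 faults
Smallest f with faults ≤ 8 is 2.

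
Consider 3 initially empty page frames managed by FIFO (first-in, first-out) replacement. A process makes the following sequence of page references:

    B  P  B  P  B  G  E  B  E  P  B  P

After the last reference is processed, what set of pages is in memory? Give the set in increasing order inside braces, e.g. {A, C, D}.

B: fault, frames [B]
P: fault, frames [B, P]
B: hit
P: hit
B: hit
G: fault, frames [B, P, G]
E: fault, evict B, frames [P, G, E]
B: fault, evict P, frames [G, E, B]
E: hit
P: fault, evict G, frames [E, B, P]
B: hit
P: hit

{B, E, P}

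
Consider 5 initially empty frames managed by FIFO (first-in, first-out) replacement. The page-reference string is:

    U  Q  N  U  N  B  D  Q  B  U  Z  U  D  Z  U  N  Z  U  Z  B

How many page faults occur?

7

U: miss, frames {U}
Q: miss, frames {U,Q}
N: miss, frames {U,Q,N}
U: hit
N: hit
B: miss, frames {U,Q,N,B}
D: miss, frames {U,Q,N,B,D}
Q: hit
B: hit
U: hit
Z: miss, evict U, frames {Q,N,B,D,Z}
U: miss, evict Q, frames {N,B,D,Z,U}
D: hit
Z: hit
U: hit
N: hit
Z: hit
U: hit
Z: hit
B: hit
Page faults: 7.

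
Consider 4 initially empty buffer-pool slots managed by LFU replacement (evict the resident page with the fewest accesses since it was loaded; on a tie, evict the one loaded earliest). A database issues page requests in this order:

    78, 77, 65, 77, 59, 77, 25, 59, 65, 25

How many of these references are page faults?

5

78 -> fault, frames (78)
77 -> fault, frames (78 77)
65 -> fault, frames (78 77 65)
77 -> hit
59 -> fault, frames (78 77 65 59)
77 -> hit
25 -> fault, evict 78, frames (77 65 59 25)
59 -> hit
65 -> hit
25 -> hit
Page faults: 5.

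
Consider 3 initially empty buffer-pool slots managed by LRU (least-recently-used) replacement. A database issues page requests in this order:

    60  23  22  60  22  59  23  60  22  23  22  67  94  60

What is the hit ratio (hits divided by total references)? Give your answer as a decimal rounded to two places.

0.29

60: miss, frames [60]
23: miss, frames [60, 23]
22: miss, frames [60, 23, 22]
60: hit
22: hit
59: miss, evict 23, frames [60, 22, 59]
23: miss, evict 60, frames [22, 59, 23]
60: miss, evict 22, frames [59, 23, 60]
22: miss, evict 59, frames [23, 60, 22]
23: hit
22: hit
67: miss, evict 60, frames [23, 22, 67]
94: miss, evict 23, frames [22, 67, 94]
60: miss, evict 22, frames [67, 94, 60]
Hits: 4 of 14 references → 4/14 = 0.2857.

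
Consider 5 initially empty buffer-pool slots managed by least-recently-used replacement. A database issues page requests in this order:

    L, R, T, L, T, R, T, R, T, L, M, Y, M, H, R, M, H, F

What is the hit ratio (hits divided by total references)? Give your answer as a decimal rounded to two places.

0.56

L: miss, frames (L)
R: miss, frames (L R)
T: miss, frames (L R T)
L: hit
T: hit
R: hit
T: hit
R: hit
T: hit
L: hit
M: miss, frames (R T L M)
Y: miss, frames (R T L M Y)
M: hit
H: miss, evict R, frames (T L Y M H)
R: miss, evict T, frames (L Y M H R)
M: hit
H: hit
F: miss, evict L, frames (Y R M H F)
Hits: 10 of 18 references → 10/18 = 0.5556.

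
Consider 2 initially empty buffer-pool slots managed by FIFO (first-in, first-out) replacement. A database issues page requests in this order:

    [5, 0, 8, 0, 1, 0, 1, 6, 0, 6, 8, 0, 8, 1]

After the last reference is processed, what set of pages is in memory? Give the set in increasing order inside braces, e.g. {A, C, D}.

{0, 1}

5: fault, frames [5]
0: fault, frames [5, 0]
8: fault, evict 5, frames [0, 8]
0: hit
1: fault, evict 0, frames [8, 1]
0: fault, evict 8, frames [1, 0]
1: hit
6: fault, evict 1, frames [0, 6]
0: hit
6: hit
8: fault, evict 0, frames [6, 8]
0: fault, evict 6, frames [8, 0]
8: hit
1: fault, evict 8, frames [0, 1]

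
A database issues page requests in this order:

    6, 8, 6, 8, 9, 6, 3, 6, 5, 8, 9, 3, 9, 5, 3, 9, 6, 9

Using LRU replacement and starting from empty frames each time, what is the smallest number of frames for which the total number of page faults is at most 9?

4

f=1: 18 faults
f=2: 13 faults
f=3: 10 faults
f=4: 9 faults
f=5: 5 faults
Smallest f with faults ≤ 9 is 4.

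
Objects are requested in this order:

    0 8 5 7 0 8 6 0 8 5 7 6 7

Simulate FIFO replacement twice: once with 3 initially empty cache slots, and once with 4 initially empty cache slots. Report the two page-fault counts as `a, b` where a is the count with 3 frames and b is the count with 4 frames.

9, 10

3 frames: F F F F F F F . . F F . . → 9 faults.
4 frames: F F F F . . F F F F F F . → 10 faults.
10 > 9: adding a frame increased faults — Belady's anomaly.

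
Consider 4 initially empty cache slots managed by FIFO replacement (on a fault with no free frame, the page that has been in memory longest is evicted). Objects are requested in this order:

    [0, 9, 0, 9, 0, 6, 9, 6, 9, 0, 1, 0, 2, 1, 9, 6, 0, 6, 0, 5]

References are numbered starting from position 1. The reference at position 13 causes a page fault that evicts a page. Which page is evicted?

pos 1: 0 → miss, frames {0}
pos 2: 9 → miss, frames {0,9}
pos 3: 0 → hit
pos 4: 9 → hit
pos 5: 0 → hit
pos 6: 6 → miss, frames {0,9,6}
pos 7: 9 → hit
pos 8: 6 → hit
pos 9: 9 → hit
pos 10: 0 → hit
pos 11: 1 → miss, frames {0,9,6,1}
pos 12: 0 → hit
pos 13: 2 → miss, evict 0, frames {9,6,1,2}
At position 13, page 0 is evicted.

0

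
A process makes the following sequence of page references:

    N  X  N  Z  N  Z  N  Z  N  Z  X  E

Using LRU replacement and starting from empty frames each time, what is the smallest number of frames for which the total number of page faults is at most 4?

f=1: 12 faults
f=2: 5 faults
f=3: 4 faults
f=4: 4 faults
Smallest f with faults ≤ 4 is 3.

3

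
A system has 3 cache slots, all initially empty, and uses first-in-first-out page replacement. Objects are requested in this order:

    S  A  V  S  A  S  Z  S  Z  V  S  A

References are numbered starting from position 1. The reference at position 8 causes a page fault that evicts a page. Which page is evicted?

A

pos 1: S -> fault, frames {S}
pos 2: A -> fault, frames {S,A}
pos 3: V -> fault, frames {S,A,V}
pos 4: S -> hit
pos 5: A -> hit
pos 6: S -> hit
pos 7: Z -> fault, evict S, frames {A,V,Z}
pos 8: S -> fault, evict A, frames {V,Z,S}
At position 8, page A is evicted.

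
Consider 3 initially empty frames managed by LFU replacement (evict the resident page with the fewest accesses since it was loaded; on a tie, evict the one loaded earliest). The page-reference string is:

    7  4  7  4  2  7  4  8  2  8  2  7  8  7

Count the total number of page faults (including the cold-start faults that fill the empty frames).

7: fault, frames {7}
4: fault, frames {7,4}
7: hit
4: hit
2: fault, frames {7,4,2}
7: hit
4: hit
8: fault, evict 2, frames {7,4,8}
2: fault, evict 8, frames {7,4,2}
8: fault, evict 2, frames {7,4,8}
2: fault, evict 8, frames {7,4,2}
7: hit
8: fault, evict 2, frames {7,4,8}
7: hit
Page faults: 8.

8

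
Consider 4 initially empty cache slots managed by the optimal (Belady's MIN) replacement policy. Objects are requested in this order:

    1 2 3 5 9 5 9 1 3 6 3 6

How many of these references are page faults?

6

1 -> fault, frames (1)
2 -> fault, frames (1 2)
3 -> fault, frames (1 2 3)
5 -> fault, frames (1 2 3 5)
9 -> fault, evict 2, frames (1 3 5 9)
5 -> hit
9 -> hit
1 -> hit
3 -> hit
6 -> fault, evict 9, frames (1 3 5 6)
3 -> hit
6 -> hit
Page faults: 6.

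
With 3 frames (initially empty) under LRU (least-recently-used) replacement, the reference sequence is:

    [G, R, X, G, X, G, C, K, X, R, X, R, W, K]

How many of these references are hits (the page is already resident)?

5

G → fault, frames {G}
R → fault, frames {G,R}
X → fault, frames {G,R,X}
G → hit
X → hit
G → hit
C → fault, evict R, frames {X,G,C}
K → fault, evict X, frames {G,C,K}
X → fault, evict G, frames {C,K,X}
R → fault, evict C, frames {K,X,R}
X → hit
R → hit
W → fault, evict K, frames {X,R,W}
K → fault, evict X, frames {R,W,K}
Hits: 5.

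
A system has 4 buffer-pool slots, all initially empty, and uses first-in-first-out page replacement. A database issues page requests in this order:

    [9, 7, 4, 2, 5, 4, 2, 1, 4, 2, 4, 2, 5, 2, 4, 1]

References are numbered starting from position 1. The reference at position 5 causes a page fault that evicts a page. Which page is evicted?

pos 1: 9 -> fault, frames {9}
pos 2: 7 -> fault, frames {9,7}
pos 3: 4 -> fault, frames {9,7,4}
pos 4: 2 -> fault, frames {9,7,4,2}
pos 5: 5 -> fault, evict 9, frames {7,4,2,5}
At position 5, page 9 is evicted.

9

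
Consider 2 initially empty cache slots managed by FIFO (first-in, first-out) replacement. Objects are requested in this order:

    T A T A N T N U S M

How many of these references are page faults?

T -> miss, frames [T]
A -> miss, frames [T, A]
T -> hit
A -> hit
N -> miss, evict T, frames [A, N]
T -> miss, evict A, frames [N, T]
N -> hit
U -> miss, evict N, frames [T, U]
S -> miss, evict T, frames [U, S]
M -> miss, evict U, frames [S, M]
Page faults: 7.

7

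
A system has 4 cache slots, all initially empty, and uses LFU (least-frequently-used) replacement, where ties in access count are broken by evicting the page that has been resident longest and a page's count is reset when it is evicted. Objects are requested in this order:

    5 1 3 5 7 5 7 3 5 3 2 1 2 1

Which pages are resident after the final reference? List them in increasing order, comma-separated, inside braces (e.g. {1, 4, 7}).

{1, 3, 5, 7}

5 → fault, frames {5}
1 → fault, frames {5,1}
3 → fault, frames {5,1,3}
5 → hit
7 → fault, frames {5,1,3,7}
5 → hit
7 → hit
3 → hit
5 → hit
3 → hit
2 → fault, evict 1, frames {5,3,7,2}
1 → fault, evict 2, frames {5,3,7,1}
2 → fault, evict 1, frames {5,3,7,2}
1 → fault, evict 2, frames {5,3,7,1}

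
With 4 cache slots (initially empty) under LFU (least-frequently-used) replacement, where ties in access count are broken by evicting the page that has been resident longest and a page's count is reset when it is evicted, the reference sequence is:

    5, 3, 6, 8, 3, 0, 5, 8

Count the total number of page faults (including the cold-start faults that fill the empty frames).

5 → fault, frames [5]
3 → fault, frames [5, 3]
6 → fault, frames [5, 3, 6]
8 → fault, frames [5, 3, 6, 8]
3 → hit
0 → fault, evict 5, frames [3, 6, 8, 0]
5 → fault, evict 6, frames [3, 8, 0, 5]
8 → hit
Page faults: 6.

6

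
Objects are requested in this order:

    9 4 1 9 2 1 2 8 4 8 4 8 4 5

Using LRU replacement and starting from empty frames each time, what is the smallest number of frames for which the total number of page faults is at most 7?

3

f=1: 14 faults
f=2: 9 faults
f=3: 7 faults
f=4: 7 faults
f=5: 6 faults
f=6: 6 faults
Smallest f with faults ≤ 7 is 3.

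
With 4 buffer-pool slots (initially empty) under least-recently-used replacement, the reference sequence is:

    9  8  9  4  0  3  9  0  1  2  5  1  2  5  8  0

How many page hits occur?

9 -> fault, frames (9)
8 -> fault, frames (9 8)
9 -> hit
4 -> fault, frames (8 9 4)
0 -> fault, frames (8 9 4 0)
3 -> fault, evict 8, frames (9 4 0 3)
9 -> hit
0 -> hit
1 -> fault, evict 4, frames (3 9 0 1)
2 -> fault, evict 3, frames (9 0 1 2)
5 -> fault, evict 9, frames (0 1 2 5)
1 -> hit
2 -> hit
5 -> hit
8 -> fault, evict 0, frames (1 2 5 8)
0 -> fault, evict 1, frames (2 5 8 0)
Hits: 6.

6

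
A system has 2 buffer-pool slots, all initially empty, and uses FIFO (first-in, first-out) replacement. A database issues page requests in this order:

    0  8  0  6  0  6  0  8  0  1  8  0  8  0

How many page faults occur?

8

0 → fault, frames (0)
8 → fault, frames (0 8)
0 → hit
6 → fault, evict 0, frames (8 6)
0 → fault, evict 8, frames (6 0)
6 → hit
0 → hit
8 → fault, evict 6, frames (0 8)
0 → hit
1 → fault, evict 0, frames (8 1)
8 → hit
0 → fault, evict 8, frames (1 0)
8 → fault, evict 1, frames (0 8)
0 → hit
Page faults: 8.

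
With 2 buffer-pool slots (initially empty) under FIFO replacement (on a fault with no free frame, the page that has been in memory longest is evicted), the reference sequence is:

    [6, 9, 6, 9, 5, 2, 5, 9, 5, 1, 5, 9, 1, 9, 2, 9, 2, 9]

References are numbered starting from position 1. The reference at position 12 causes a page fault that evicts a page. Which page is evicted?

pos 1: 6: miss, frames (6)
pos 2: 9: miss, frames (6 9)
pos 3: 6: hit
pos 4: 9: hit
pos 5: 5: miss, evict 6, frames (9 5)
pos 6: 2: miss, evict 9, frames (5 2)
pos 7: 5: hit
pos 8: 9: miss, evict 5, frames (2 9)
pos 9: 5: miss, evict 2, frames (9 5)
pos 10: 1: miss, evict 9, frames (5 1)
pos 11: 5: hit
pos 12: 9: miss, evict 5, frames (1 9)
At position 12, page 5 is evicted.

5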